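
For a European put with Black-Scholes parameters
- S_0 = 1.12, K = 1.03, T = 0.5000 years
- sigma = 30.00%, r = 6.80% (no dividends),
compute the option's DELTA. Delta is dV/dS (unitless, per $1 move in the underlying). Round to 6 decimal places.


d1 = 0.6612385701; d2 = 0.4491065357
phi(d1) = 0.3206013729; exp(-qT) = 1.0000000000; exp(-rT) = 0.9665715046
N(-d1) = 0.2542296649
Delta = -exp(-qT) * N(-d1) = -1.0000000000 * 0.2542296649 = -0.254230

Answer: Delta = -0.254230


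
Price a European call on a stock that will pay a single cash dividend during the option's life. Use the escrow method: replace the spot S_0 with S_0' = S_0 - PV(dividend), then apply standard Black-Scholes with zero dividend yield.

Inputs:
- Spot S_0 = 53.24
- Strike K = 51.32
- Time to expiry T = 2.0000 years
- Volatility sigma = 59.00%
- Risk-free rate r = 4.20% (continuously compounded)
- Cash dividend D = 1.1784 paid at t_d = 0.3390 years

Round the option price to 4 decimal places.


Answer: Price = 18.6062

Derivation:
PV(D) = D * exp(-r * t_d) = 1.1784 * 0.98586288 = 1.16174082
S_0' = S_0 - PV(D) = 53.2400 - 1.16174082 = 52.07825918
d1 = (ln(S_0'/K) + (r + sigma^2/2)*T) / (sigma*sqrt(T)) = 0.53544406
d2 = d1 - sigma*sqrt(T) = -0.29894194
exp(-rT) = 0.91943126
N(d1) = 0.70382859; N(d2) = 0.38249217
C = S_0' * N(d1) - K * exp(-rT) * N(d2) = 52.07825918 * 0.70382859 - 51.3200 * 0.91943126 * 0.38249217 = 18.6062


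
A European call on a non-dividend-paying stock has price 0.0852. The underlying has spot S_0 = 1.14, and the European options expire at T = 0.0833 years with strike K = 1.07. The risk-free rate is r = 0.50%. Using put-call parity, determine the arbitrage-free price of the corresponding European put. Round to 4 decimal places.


Put-call parity: C - P = S_0 * exp(-qT) - K * exp(-rT).
S_0 * exp(-qT) = 1.1400 * 1.00000000 = 1.14000000
K * exp(-rT) = 1.0700 * 0.99958359 = 1.06955444
P = C - S*exp(-qT) + K*exp(-rT)
P = 0.0852 - 1.14000000 + 1.06955444 = 0.0148

Answer: Put price = 0.0148


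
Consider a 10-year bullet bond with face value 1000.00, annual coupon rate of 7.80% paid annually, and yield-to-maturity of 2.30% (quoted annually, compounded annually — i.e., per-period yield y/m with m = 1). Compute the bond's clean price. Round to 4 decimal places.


Coupon per period c = face * coupon_rate / m = 78.000000
Periods per year m = 1; per-period yield y/m = 0.023000
Number of cashflows N = 10
Cashflows (t years, CF_t, discount factor 1/(1+y/m)^(m*t), PV):
  t = 1.0000: CF_t = 78.000000, DF = 0.977517, PV = 76.246334
  t = 2.0000: CF_t = 78.000000, DF = 0.955540, PV = 74.532096
  t = 3.0000: CF_t = 78.000000, DF = 0.934056, PV = 72.856399
  t = 4.0000: CF_t = 78.000000, DF = 0.913056, PV = 71.218376
  t = 5.0000: CF_t = 78.000000, DF = 0.892528, PV = 69.617181
  t = 6.0000: CF_t = 78.000000, DF = 0.872461, PV = 68.051985
  t = 7.0000: CF_t = 78.000000, DF = 0.852846, PV = 66.521980
  t = 8.0000: CF_t = 78.000000, DF = 0.833671, PV = 65.026373
  t = 9.0000: CF_t = 78.000000, DF = 0.814928, PV = 63.564392
  t = 10.0000: CF_t = 1078.000000, DF = 0.796606, PV = 858.741445
Price P = sum_t PV_t = 1486.376563

Answer: Price = 1486.3766


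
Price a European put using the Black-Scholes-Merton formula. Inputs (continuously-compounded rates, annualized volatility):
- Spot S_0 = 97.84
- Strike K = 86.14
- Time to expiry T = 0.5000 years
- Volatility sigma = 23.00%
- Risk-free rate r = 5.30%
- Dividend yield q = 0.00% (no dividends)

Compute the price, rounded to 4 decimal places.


Answer: Price = 1.3562

Derivation:
d1 = (ln(S/K) + (r - q + 0.5*sigma^2) * T) / (sigma * sqrt(T)) = 1.02736228
d2 = d1 - sigma * sqrt(T) = 0.86472772
exp(-rT) = 0.97384804; exp(-qT) = 1.00000000
P = K * exp(-rT) * N(-d2) - S_0 * exp(-qT) * N(-d1)
N(-d1) = 0.15212495; N(-d2) = 0.19359413
P = 86.1400 * 0.97384804 * 0.19359413 - 97.8400 * 1.00000000 * 0.15212495 = 1.3562


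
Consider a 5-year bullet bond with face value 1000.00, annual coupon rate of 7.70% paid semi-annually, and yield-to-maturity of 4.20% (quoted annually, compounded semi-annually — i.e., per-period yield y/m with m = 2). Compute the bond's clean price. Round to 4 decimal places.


Answer: Price = 1156.3759

Derivation:
Coupon per period c = face * coupon_rate / m = 38.500000
Periods per year m = 2; per-period yield y/m = 0.021000
Number of cashflows N = 10
Cashflows (t years, CF_t, discount factor 1/(1+y/m)^(m*t), PV):
  t = 0.5000: CF_t = 38.500000, DF = 0.979432, PV = 37.708129
  t = 1.0000: CF_t = 38.500000, DF = 0.959287, PV = 36.932546
  t = 1.5000: CF_t = 38.500000, DF = 0.939556, PV = 36.172915
  t = 2.0000: CF_t = 38.500000, DF = 0.920231, PV = 35.428908
  t = 2.5000: CF_t = 38.500000, DF = 0.901304, PV = 34.700203
  t = 3.0000: CF_t = 38.500000, DF = 0.882766, PV = 33.986487
  t = 3.5000: CF_t = 38.500000, DF = 0.864609, PV = 33.287451
  t = 4.0000: CF_t = 38.500000, DF = 0.846826, PV = 32.602792
  t = 4.5000: CF_t = 38.500000, DF = 0.829408, PV = 31.932215
  t = 5.0000: CF_t = 1038.500000, DF = 0.812349, PV = 843.624298
Price P = sum_t PV_t = 1156.375944


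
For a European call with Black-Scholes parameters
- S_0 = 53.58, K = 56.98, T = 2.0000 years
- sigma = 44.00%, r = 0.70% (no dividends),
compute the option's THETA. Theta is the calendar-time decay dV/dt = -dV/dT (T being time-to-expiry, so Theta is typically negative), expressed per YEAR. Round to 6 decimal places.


d1 = 0.2347522759; d2 = -0.3875016915
phi(d1) = 0.3880997640; exp(-qT) = 1.0000000000; exp(-rT) = 0.9860975443
Theta = -S*exp(-qT)*phi(d1)*sigma/(2*sqrt(T)) - r*K*exp(-rT)*N(d2) + q*S*exp(-qT)*N(d1)
N(d1) = 0.5927994945; N(d2) = 0.3491924164; sqrt(T) = 1.4142135624
Term 1 = -53.5800 * 1.0000000000 * 0.3880997640 * 0.4400 / (2 * 1.4142135624) = -3.2348471969
Term 2 = -0.0070 * 56.9800 * 0.9860975443 * 0.3491924164 = -0.1373425686
Term 3 = 0 (no dividend yield, q = 0)
Theta = -3.2348471969 + (-0.1373425686) + (0.0000000000) = -3.372190

Answer: Theta = -3.372190


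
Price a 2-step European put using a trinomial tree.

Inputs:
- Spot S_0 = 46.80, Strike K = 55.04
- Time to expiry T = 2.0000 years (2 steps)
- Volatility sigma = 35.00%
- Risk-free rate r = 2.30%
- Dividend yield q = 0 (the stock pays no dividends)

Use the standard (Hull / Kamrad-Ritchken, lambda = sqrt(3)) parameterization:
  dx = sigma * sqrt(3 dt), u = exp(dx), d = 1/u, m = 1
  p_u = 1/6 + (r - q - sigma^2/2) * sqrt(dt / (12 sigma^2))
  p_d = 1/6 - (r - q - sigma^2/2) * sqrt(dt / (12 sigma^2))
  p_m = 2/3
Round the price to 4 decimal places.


Answer: Price = V(0,0) = 12.9117

Derivation:
dt = T/N = 1.000000; dx = sigma*sqrt(3*dt) = 0.606218
u = exp(dx) = 1.833484; d = 1/u = 0.545410
p_u = 0.135119, p_m = 0.666667, p_d = 0.198215
Discount per step: exp(-r*dt) = 0.977262
Stock lattice S(k, j) with j the centered position index:
  k=0: S(0,+0) = 46.8000
  k=1: S(1,-1) = 25.5252; S(1,+0) = 46.8000; S(1,+1) = 85.8070
  k=2: S(2,-2) = 13.9217; S(2,-1) = 25.5252; S(2,+0) = 46.8000; S(2,+1) = 85.8070; S(2,+2) = 157.3258
Terminal payoffs V(N, j) = max(K - S_T, 0):
  V(2,-2) = 41.118316; V(2,-1) = 29.514820; V(2,+0) = 8.240000; V(2,+1) = 0.000000; V(2,+2) = 0.000000
Backward induction: V(k, j) = exp(-r*dt) * [p_u * V(k+1, j+1) + p_m * V(k+1, j) + p_d * V(k+1, j-1)]
  V(1,-1) = exp(-r*dt) * [p_u*8.240000 + p_m*29.514820 + p_d*41.118316] = 28.282152
  V(1,+0) = exp(-r*dt) * [p_u*0.000000 + p_m*8.240000 + p_d*29.514820] = 11.085680
  V(1,+1) = exp(-r*dt) * [p_u*0.000000 + p_m*0.000000 + p_d*8.240000] = 1.596152
  V(0,+0) = exp(-r*dt) * [p_u*1.596152 + p_m*11.085680 + p_d*28.282152] = 12.911653


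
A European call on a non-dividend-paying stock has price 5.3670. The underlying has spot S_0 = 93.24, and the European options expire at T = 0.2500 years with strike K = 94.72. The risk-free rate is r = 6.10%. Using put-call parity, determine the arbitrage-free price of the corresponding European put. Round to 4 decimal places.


Put-call parity: C - P = S_0 * exp(-qT) - K * exp(-rT).
S_0 * exp(-qT) = 93.2400 * 1.00000000 = 93.24000000
K * exp(-rT) = 94.7200 * 0.98486569 = 93.28647838
P = C - S*exp(-qT) + K*exp(-rT)
P = 5.3670 - 93.24000000 + 93.28647838 = 5.4135

Answer: Put price = 5.4135


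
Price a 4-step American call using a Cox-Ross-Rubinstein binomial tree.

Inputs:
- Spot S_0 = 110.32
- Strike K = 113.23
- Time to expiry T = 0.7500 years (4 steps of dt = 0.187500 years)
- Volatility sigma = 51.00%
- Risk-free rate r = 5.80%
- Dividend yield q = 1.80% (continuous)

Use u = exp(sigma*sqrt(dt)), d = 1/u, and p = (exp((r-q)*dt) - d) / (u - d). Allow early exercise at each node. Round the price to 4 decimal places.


dt = T/N = 0.187500
u = exp(sigma*sqrt(dt)) = 1.247119; d = 1/u = 0.801848
p = (exp((r-q)*dt) - d) / (u - d) = 0.461921
Discount per step: exp(-r*dt) = 0.989184
Stock lattice S(k, i) with i counting down-moves:
  k=0: S(0,0) = 110.3200
  k=1: S(1,0) = 137.5822; S(1,1) = 88.4598
  k=2: S(2,0) = 171.5815; S(2,1) = 110.3200; S(2,2) = 70.9313
  k=3: S(3,0) = 213.9826; S(3,1) = 137.5822; S(3,2) = 88.4598; S(3,3) = 56.8761
  k=4: S(4,0) = 266.8619; S(4,1) = 171.5815; S(4,2) = 110.3200; S(4,3) = 70.9313; S(4,4) = 45.6060
Terminal payoffs V(N, i) = max(S_T - K, 0):
  V(4,0) = 153.631860; V(4,1) = 58.351469; V(4,2) = 0.000000; V(4,3) = 0.000000; V(4,4) = 0.000000
Backward induction: V(k, i) = exp(-r*dt) * [p * V(k+1, i) + (1-p) * V(k+1, i+1)]; then take max(V_cont, immediate exercise) for American.
  V(3,0) = exp(-r*dt) * [p*153.631860 + (1-p)*58.351469] = 101.256323; exercise = 100.752592; V(3,0) = max -> 101.256323
  V(3,1) = exp(-r*dt) * [p*58.351469 + (1-p)*0.000000] = 26.662242; exercise = 24.352221; V(3,1) = max -> 26.662242
  V(3,2) = exp(-r*dt) * [p*0.000000 + (1-p)*0.000000] = 0.000000; exercise = 0.000000; V(3,2) = max -> 0.000000
  V(3,3) = exp(-r*dt) * [p*0.000000 + (1-p)*0.000000] = 0.000000; exercise = 0.000000; V(3,3) = max -> 0.000000
  V(2,0) = exp(-r*dt) * [p*101.256323 + (1-p)*26.662242] = 60.457759; exercise = 58.351469; V(2,0) = max -> 60.457759
  V(2,1) = exp(-r*dt) * [p*26.662242 + (1-p)*0.000000] = 12.182644; exercise = 0.000000; V(2,1) = max -> 12.182644
  V(2,2) = exp(-r*dt) * [p*0.000000 + (1-p)*0.000000] = 0.000000; exercise = 0.000000; V(2,2) = max -> 0.000000
  V(1,0) = exp(-r*dt) * [p*60.457759 + (1-p)*12.182644] = 34.108980; exercise = 24.352221; V(1,0) = max -> 34.108980
  V(1,1) = exp(-r*dt) * [p*12.182644 + (1-p)*0.000000] = 5.566554; exercise = 0.000000; V(1,1) = max -> 5.566554
  V(0,0) = exp(-r*dt) * [p*34.108980 + (1-p)*5.566554] = 18.548093; exercise = 0.000000; V(0,0) = max -> 18.548093

Answer: Price = V(0,0) = 18.5481


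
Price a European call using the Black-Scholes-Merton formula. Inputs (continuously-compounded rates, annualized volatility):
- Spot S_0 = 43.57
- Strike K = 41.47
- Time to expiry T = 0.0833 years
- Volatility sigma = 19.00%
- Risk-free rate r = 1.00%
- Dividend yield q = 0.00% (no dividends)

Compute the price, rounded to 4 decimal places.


Answer: Price = 2.3617

Derivation:
d1 = (ln(S/K) + (r - q + 0.5*sigma^2) * T) / (sigma * sqrt(T)) = 0.94342950
d2 = d1 - sigma * sqrt(T) = 0.88859219
exp(-rT) = 0.99916735; exp(-qT) = 1.00000000
C = S_0 * exp(-qT) * N(d1) - K * exp(-rT) * N(d2)
N(d1) = 0.82726937; N(d2) = 0.81288886
C = 43.5700 * 1.00000000 * 0.82726937 - 41.4700 * 0.99916735 * 0.81288886 = 2.3617


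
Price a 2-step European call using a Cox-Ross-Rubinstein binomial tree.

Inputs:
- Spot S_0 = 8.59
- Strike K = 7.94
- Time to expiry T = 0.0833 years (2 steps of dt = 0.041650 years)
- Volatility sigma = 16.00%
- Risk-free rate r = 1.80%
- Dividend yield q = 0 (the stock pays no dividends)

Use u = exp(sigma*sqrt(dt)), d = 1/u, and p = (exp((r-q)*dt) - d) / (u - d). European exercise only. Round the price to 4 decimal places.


Answer: Price = V(0,0) = 0.6619

Derivation:
dt = T/N = 0.041650
u = exp(sigma*sqrt(dt)) = 1.033192; d = 1/u = 0.967874
p = (exp((r-q)*dt) - d) / (u - d) = 0.503319
Discount per step: exp(-r*dt) = 0.999251
Stock lattice S(k, i) with i counting down-moves:
  k=0: S(0,0) = 8.5900
  k=1: S(1,0) = 8.8751; S(1,1) = 8.3140
  k=2: S(2,0) = 9.1697; S(2,1) = 8.5900; S(2,2) = 8.0469
Terminal payoffs V(N, i) = max(S_T - K, 0):
  V(2,0) = 1.229708; V(2,1) = 0.650000; V(2,2) = 0.106941
Backward induction: V(k, i) = exp(-r*dt) * [p * V(k+1, i) + (1-p) * V(k+1, i+1)].
  V(1,0) = exp(-r*dt) * [p*1.229708 + (1-p)*0.650000] = 0.941072
  V(1,1) = exp(-r*dt) * [p*0.650000 + (1-p)*0.106941] = 0.379988
  V(0,0) = exp(-r*dt) * [p*0.941072 + (1-p)*0.379988] = 0.661896


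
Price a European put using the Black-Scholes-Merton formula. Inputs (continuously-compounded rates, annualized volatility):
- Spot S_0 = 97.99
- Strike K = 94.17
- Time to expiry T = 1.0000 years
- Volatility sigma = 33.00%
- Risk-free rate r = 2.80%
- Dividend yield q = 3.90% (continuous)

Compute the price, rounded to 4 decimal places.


d1 = (ln(S/K) + (r - q + 0.5*sigma^2) * T) / (sigma * sqrt(T)) = 0.25216295
d2 = d1 - sigma * sqrt(T) = -0.07783705
exp(-rT) = 0.97238837; exp(-qT) = 0.96175071
P = K * exp(-rT) * N(-d2) - S_0 * exp(-qT) * N(-d1)
N(-d1) = 0.40045756; N(-d2) = 0.53102116
P = 94.1700 * 0.97238837 * 0.53102116 - 97.9900 * 0.96175071 * 0.40045756 = 10.8856

Answer: Price = 10.8856


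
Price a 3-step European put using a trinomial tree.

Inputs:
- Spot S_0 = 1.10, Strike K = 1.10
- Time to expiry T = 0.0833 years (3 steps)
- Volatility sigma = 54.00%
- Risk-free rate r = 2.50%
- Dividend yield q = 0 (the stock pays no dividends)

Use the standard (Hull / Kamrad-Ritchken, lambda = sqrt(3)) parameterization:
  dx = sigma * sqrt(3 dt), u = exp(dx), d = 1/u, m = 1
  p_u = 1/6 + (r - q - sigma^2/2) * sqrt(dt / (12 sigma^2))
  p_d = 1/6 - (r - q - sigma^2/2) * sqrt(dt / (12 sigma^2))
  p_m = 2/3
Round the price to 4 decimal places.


Answer: Price = V(0,0) = 0.0606

Derivation:
dt = T/N = 0.027767; dx = sigma*sqrt(3*dt) = 0.155853
u = exp(dx) = 1.168655; d = 1/u = 0.855685
p_u = 0.155906, p_m = 0.666667, p_d = 0.177427
Discount per step: exp(-r*dt) = 0.999306
Stock lattice S(k, j) with j the centered position index:
  k=0: S(0,+0) = 1.1000
  k=1: S(1,-1) = 0.9413; S(1,+0) = 1.1000; S(1,+1) = 1.2855
  k=2: S(2,-2) = 0.8054; S(2,-1) = 0.9413; S(2,+0) = 1.1000; S(2,+1) = 1.2855; S(2,+2) = 1.5023
  k=3: S(3,-3) = 0.6892; S(3,-2) = 0.8054; S(3,-1) = 0.9413; S(3,+0) = 1.1000; S(3,+1) = 1.2855; S(3,+2) = 1.5023; S(3,+3) = 1.7557
Terminal payoffs V(N, j) = max(K - S_T, 0):
  V(3,-3) = 0.410818; V(3,-2) = 0.294584; V(3,-1) = 0.158747; V(3,+0) = 0.000000; V(3,+1) = 0.000000; V(3,+2) = 0.000000; V(3,+3) = 0.000000
Backward induction: V(k, j) = exp(-r*dt) * [p_u * V(k+1, j+1) + p_m * V(k+1, j) + p_d * V(k+1, j-1)]
  V(2,-2) = exp(-r*dt) * [p_u*0.158747 + p_m*0.294584 + p_d*0.410818] = 0.293825
  V(2,-1) = exp(-r*dt) * [p_u*0.000000 + p_m*0.158747 + p_d*0.294584] = 0.157989
  V(2,+0) = exp(-r*dt) * [p_u*0.000000 + p_m*0.000000 + p_d*0.158747] = 0.028147
  V(2,+1) = exp(-r*dt) * [p_u*0.000000 + p_m*0.000000 + p_d*0.000000] = 0.000000
  V(2,+2) = exp(-r*dt) * [p_u*0.000000 + p_m*0.000000 + p_d*0.000000] = 0.000000
  V(1,-1) = exp(-r*dt) * [p_u*0.028147 + p_m*0.157989 + p_d*0.293825] = 0.161735
  V(1,+0) = exp(-r*dt) * [p_u*0.000000 + p_m*0.028147 + p_d*0.157989] = 0.046763
  V(1,+1) = exp(-r*dt) * [p_u*0.000000 + p_m*0.000000 + p_d*0.028147] = 0.004990
  V(0,+0) = exp(-r*dt) * [p_u*0.004990 + p_m*0.046763 + p_d*0.161735] = 0.060608


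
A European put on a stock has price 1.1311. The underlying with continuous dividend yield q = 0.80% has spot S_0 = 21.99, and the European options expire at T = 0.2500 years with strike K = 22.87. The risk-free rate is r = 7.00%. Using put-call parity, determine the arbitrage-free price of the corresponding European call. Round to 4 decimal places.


Put-call parity: C - P = S_0 * exp(-qT) - K * exp(-rT).
S_0 * exp(-qT) = 21.9900 * 0.99800200 = 21.94606395
K * exp(-rT) = 22.8700 * 0.98265224 = 22.47325663
C = P + S*exp(-qT) - K*exp(-rT)
C = 1.1311 + 21.94606395 - 22.47325663 = 0.6039

Answer: Call price = 0.6039


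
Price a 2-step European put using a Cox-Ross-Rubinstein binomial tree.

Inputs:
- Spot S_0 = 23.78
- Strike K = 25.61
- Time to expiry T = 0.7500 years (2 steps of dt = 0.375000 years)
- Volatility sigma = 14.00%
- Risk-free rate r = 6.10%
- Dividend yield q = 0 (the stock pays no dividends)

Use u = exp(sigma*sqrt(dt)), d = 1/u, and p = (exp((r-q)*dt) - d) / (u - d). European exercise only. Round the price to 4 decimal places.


dt = T/N = 0.375000
u = exp(sigma*sqrt(dt)) = 1.089514; d = 1/u = 0.917840
p = (exp((r-q)*dt) - d) / (u - d) = 0.613362
Discount per step: exp(-r*dt) = 0.977385
Stock lattice S(k, i) with i counting down-moves:
  k=0: S(0,0) = 23.7800
  k=1: S(1,0) = 25.9087; S(1,1) = 21.8262
  k=2: S(2,0) = 28.2279; S(2,1) = 23.7800; S(2,2) = 20.0330
Terminal payoffs V(N, i) = max(K - S_T, 0):
  V(2,0) = 0.000000; V(2,1) = 1.830000; V(2,2) = 5.577006
Backward induction: V(k, i) = exp(-r*dt) * [p * V(k+1, i) + (1-p) * V(k+1, i+1)].
  V(1,0) = exp(-r*dt) * [p*0.000000 + (1-p)*1.830000] = 0.691546
  V(1,1) = exp(-r*dt) * [p*1.830000 + (1-p)*5.577006] = 3.204584
  V(0,0) = exp(-r*dt) * [p*0.691546 + (1-p)*3.204584] = 1.625568

Answer: Price = V(0,0) = 1.6256


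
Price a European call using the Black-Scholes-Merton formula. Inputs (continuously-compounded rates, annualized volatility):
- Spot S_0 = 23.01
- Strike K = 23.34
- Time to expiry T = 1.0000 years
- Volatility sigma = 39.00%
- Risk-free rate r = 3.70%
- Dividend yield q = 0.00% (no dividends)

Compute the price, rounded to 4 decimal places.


d1 = (ln(S/K) + (r - q + 0.5*sigma^2) * T) / (sigma * sqrt(T)) = 0.25335969
d2 = d1 - sigma * sqrt(T) = -0.13664031
exp(-rT) = 0.96367614; exp(-qT) = 1.00000000
C = S_0 * exp(-qT) * N(d1) - K * exp(-rT) * N(d2)
N(d1) = 0.60000486; N(d2) = 0.44565755
C = 23.0100 * 1.00000000 * 0.60000486 - 23.3400 * 0.96367614 * 0.44565755 = 3.7823

Answer: Price = 3.7823


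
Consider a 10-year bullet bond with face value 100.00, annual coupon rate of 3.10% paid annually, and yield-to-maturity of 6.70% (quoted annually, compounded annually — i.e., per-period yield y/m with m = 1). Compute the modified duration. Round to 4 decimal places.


Coupon per period c = face * coupon_rate / m = 3.100000
Periods per year m = 1; per-period yield y/m = 0.067000
Number of cashflows N = 10
Cashflows (t years, CF_t, discount factor 1/(1+y/m)^(m*t), PV):
  t = 1.0000: CF_t = 3.100000, DF = 0.937207, PV = 2.905342
  t = 2.0000: CF_t = 3.100000, DF = 0.878357, PV = 2.722907
  t = 3.0000: CF_t = 3.100000, DF = 0.823203, PV = 2.551928
  t = 4.0000: CF_t = 3.100000, DF = 0.771511, PV = 2.391685
  t = 5.0000: CF_t = 3.100000, DF = 0.723066, PV = 2.241504
  t = 6.0000: CF_t = 3.100000, DF = 0.677663, PV = 2.100754
  t = 7.0000: CF_t = 3.100000, DF = 0.635110, PV = 1.968842
  t = 8.0000: CF_t = 3.100000, DF = 0.595230, PV = 1.845212
  t = 9.0000: CF_t = 3.100000, DF = 0.557854, PV = 1.729346
  t = 10.0000: CF_t = 103.100000, DF = 0.522824, PV = 53.903190
Price P = sum_t PV_t = 74.360711
First compute Macaulay numerator sum_t t * PV_t:
  t * PV_t at t = 1.0000: 2.905342
  t * PV_t at t = 2.0000: 5.445815
  t * PV_t at t = 3.0000: 7.655784
  t * PV_t at t = 4.0000: 9.566741
  t * PV_t at t = 5.0000: 11.207522
  t * PV_t at t = 6.0000: 12.604523
  t * PV_t at t = 7.0000: 13.781891
  t * PV_t at t = 8.0000: 14.761698
  t * PV_t at t = 9.0000: 15.564115
  t * PV_t at t = 10.0000: 539.031904
Macaulay duration D = 632.525335 / 74.360711 = 8.506177
Modified duration = D / (1 + y/m) = 8.506177 / (1 + 0.067000) = 7.972049

Answer: Modified duration = 7.9720


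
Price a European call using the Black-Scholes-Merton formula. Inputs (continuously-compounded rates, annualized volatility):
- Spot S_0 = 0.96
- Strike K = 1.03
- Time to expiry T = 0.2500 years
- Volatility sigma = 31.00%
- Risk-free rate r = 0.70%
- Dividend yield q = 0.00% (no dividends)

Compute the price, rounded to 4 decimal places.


Answer: Price = 0.0332

Derivation:
d1 = (ln(S/K) + (r - q + 0.5*sigma^2) * T) / (sigma * sqrt(T)) = -0.36527933
d2 = d1 - sigma * sqrt(T) = -0.52027933
exp(-rT) = 0.99825153; exp(-qT) = 1.00000000
C = S_0 * exp(-qT) * N(d1) - K * exp(-rT) * N(d2)
N(d1) = 0.35745145; N(d2) = 0.30143445
C = 0.9600 * 1.00000000 * 0.35745145 - 1.0300 * 0.99825153 * 0.30143445 = 0.0332


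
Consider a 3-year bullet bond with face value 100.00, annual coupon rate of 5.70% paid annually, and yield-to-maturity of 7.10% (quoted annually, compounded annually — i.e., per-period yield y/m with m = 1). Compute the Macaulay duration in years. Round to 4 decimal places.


Coupon per period c = face * coupon_rate / m = 5.700000
Periods per year m = 1; per-period yield y/m = 0.071000
Number of cashflows N = 3
Cashflows (t years, CF_t, discount factor 1/(1+y/m)^(m*t), PV):
  t = 1.0000: CF_t = 5.700000, DF = 0.933707, PV = 5.322129
  t = 2.0000: CF_t = 5.700000, DF = 0.871808, PV = 4.969308
  t = 3.0000: CF_t = 105.700000, DF = 0.814013, PV = 86.041223
Price P = sum_t PV_t = 96.332660
Macaulay numerator sum_t t * PV_t:
  t * PV_t at t = 1.0000: 5.322129
  t * PV_t at t = 2.0000: 9.938616
  t * PV_t at t = 3.0000: 258.123669
Macaulay duration D = (sum_t t * PV_t) / P = 273.384414 / 96.332660 = 2.837920

Answer: Macaulay duration = 2.8379 years


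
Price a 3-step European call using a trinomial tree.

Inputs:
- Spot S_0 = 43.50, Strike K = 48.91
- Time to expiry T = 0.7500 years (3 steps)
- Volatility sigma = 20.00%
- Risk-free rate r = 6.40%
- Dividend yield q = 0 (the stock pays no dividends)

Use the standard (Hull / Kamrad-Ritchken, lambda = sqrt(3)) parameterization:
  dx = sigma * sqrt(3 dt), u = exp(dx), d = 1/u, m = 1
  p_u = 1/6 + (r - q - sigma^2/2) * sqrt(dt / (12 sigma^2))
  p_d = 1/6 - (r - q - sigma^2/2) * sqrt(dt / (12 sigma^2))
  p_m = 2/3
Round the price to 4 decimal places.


dt = T/N = 0.250000; dx = sigma*sqrt(3*dt) = 0.173205
u = exp(dx) = 1.189110; d = 1/u = 0.840965
p_u = 0.198421, p_m = 0.666667, p_d = 0.134912
Discount per step: exp(-r*dt) = 0.984127
Stock lattice S(k, j) with j the centered position index:
  k=0: S(0,+0) = 43.5000
  k=1: S(1,-1) = 36.5820; S(1,+0) = 43.5000; S(1,+1) = 51.7263
  k=2: S(2,-2) = 30.7642; S(2,-1) = 36.5820; S(2,+0) = 43.5000; S(2,+1) = 51.7263; S(2,+2) = 61.5082
  k=3: S(3,-3) = 25.8716; S(3,-2) = 30.7642; S(3,-1) = 36.5820; S(3,+0) = 43.5000; S(3,+1) = 51.7263; S(3,+2) = 61.5082; S(3,+3) = 73.1401
Terminal payoffs V(N, j) = max(S_T - K, 0):
  V(3,-3) = 0.000000; V(3,-2) = 0.000000; V(3,-1) = 0.000000; V(3,+0) = 0.000000; V(3,+1) = 2.816283; V(3,+2) = 12.598237; V(3,+3) = 24.230056
Backward induction: V(k, j) = exp(-r*dt) * [p_u * V(k+1, j+1) + p_m * V(k+1, j) + p_d * V(k+1, j-1)]
  V(2,-2) = exp(-r*dt) * [p_u*0.000000 + p_m*0.000000 + p_d*0.000000] = 0.000000
  V(2,-1) = exp(-r*dt) * [p_u*0.000000 + p_m*0.000000 + p_d*0.000000] = 0.000000
  V(2,+0) = exp(-r*dt) * [p_u*2.816283 + p_m*0.000000 + p_d*0.000000] = 0.549940
  V(2,+1) = exp(-r*dt) * [p_u*12.598237 + p_m*2.816283 + p_d*0.000000] = 4.307797
  V(2,+2) = exp(-r*dt) * [p_u*24.230056 + p_m*12.598237 + p_d*2.816283] = 13.370872
  V(1,-1) = exp(-r*dt) * [p_u*0.549940 + p_m*0.000000 + p_d*0.000000] = 0.107388
  V(1,+0) = exp(-r*dt) * [p_u*4.307797 + p_m*0.549940 + p_d*0.000000] = 1.201997
  V(1,+1) = exp(-r*dt) * [p_u*13.370872 + p_m*4.307797 + p_d*0.549940] = 5.510246
  V(0,+0) = exp(-r*dt) * [p_u*5.510246 + p_m*1.201997 + p_d*0.107388] = 1.878864

Answer: Price = V(0,0) = 1.8789


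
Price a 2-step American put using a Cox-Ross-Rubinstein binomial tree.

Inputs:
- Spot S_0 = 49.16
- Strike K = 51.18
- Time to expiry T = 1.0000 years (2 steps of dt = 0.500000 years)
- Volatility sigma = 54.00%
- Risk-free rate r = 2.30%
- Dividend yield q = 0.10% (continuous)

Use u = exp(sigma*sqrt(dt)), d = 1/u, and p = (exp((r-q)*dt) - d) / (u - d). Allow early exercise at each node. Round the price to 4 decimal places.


dt = T/N = 0.500000
u = exp(sigma*sqrt(dt)) = 1.464974; d = 1/u = 0.682606
p = (exp((r-q)*dt) - d) / (u - d) = 0.419821
Discount per step: exp(-r*dt) = 0.988566
Stock lattice S(k, i) with i counting down-moves:
  k=0: S(0,0) = 49.1600
  k=1: S(1,0) = 72.0181; S(1,1) = 33.5569
  k=2: S(2,0) = 105.5047; S(2,1) = 49.1600; S(2,2) = 22.9061
Terminal payoffs V(N, i) = max(K - S_T, 0):
  V(2,0) = 0.000000; V(2,1) = 2.020000; V(2,2) = 28.273861
Backward induction: V(k, i) = exp(-r*dt) * [p * V(k+1, i) + (1-p) * V(k+1, i+1)]; then take max(V_cont, immediate exercise) for American.
  V(1,0) = exp(-r*dt) * [p*0.000000 + (1-p)*2.020000] = 1.158561; exercise = 0.000000; V(1,0) = max -> 1.158561
  V(1,1) = exp(-r*dt) * [p*2.020000 + (1-p)*28.273861] = 17.054672; exercise = 17.623096; V(1,1) = max -> 17.623096
  V(0,0) = exp(-r*dt) * [p*1.158561 + (1-p)*17.623096] = 10.588464; exercise = 2.020000; V(0,0) = max -> 10.588464

Answer: Price = V(0,0) = 10.5885


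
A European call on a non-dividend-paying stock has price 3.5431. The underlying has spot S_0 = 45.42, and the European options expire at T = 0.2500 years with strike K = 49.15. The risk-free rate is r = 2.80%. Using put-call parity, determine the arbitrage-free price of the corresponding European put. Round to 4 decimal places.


Put-call parity: C - P = S_0 * exp(-qT) - K * exp(-rT).
S_0 * exp(-qT) = 45.4200 * 1.00000000 = 45.42000000
K * exp(-rT) = 49.1500 * 0.99302444 = 48.80715137
P = C - S*exp(-qT) + K*exp(-rT)
P = 3.5431 - 45.42000000 + 48.80715137 = 6.9303

Answer: Put price = 6.9303


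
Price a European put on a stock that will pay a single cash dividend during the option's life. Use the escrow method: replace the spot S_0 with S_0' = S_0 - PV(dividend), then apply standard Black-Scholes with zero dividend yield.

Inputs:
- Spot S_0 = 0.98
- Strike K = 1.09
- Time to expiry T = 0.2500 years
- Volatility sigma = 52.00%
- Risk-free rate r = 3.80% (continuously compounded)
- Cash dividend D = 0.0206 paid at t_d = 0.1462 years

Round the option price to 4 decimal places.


PV(D) = D * exp(-r * t_d) = 0.0206 * 0.99445980 = 0.02048587
S_0' = S_0 - PV(D) = 0.9800 - 0.02048587 = 0.95951413
d1 = (ln(S_0'/K) + (r + sigma^2/2)*T) / (sigma*sqrt(T)) = -0.32386898
d2 = d1 - sigma*sqrt(T) = -0.58386898
exp(-rT) = 0.99054498
N(-d1) = 0.62698139; N(-d2) = 0.72034577
P = K * exp(-rT) * N(-d2) - S_0' * N(-d1) = 1.0900 * 0.99054498 * 0.72034577 - 0.95951413 * 0.62698139 = 0.1762

Answer: Price = 0.1762


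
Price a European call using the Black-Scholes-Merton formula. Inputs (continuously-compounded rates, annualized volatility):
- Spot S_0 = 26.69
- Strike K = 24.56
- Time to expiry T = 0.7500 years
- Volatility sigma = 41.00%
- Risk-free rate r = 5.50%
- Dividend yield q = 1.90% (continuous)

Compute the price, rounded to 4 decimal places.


d1 = (ln(S/K) + (r - q + 0.5*sigma^2) * T) / (sigma * sqrt(T)) = 0.48781130
d2 = d1 - sigma * sqrt(T) = 0.13274088
exp(-rT) = 0.95958920; exp(-qT) = 0.98585105
C = S_0 * exp(-qT) * N(d1) - K * exp(-rT) * N(d2)
N(d1) = 0.68715825; N(d2) = 0.55280085
C = 26.6900 * 0.98585105 * 0.68715825 - 24.5600 * 0.95958920 * 0.55280085 = 5.0526

Answer: Price = 5.0526


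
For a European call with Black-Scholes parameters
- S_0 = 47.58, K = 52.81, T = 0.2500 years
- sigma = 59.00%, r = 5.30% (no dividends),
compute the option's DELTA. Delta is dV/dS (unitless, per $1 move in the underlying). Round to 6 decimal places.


d1 = -0.1611035995; d2 = -0.4561035995
phi(d1) = 0.3937985802; exp(-qT) = 1.0000000000; exp(-rT) = 0.9868373948
N(d1) = 0.4360059027
Delta = exp(-qT) * N(d1) = 1.0000000000 * 0.4360059027 = 0.436006

Answer: Delta = 0.436006


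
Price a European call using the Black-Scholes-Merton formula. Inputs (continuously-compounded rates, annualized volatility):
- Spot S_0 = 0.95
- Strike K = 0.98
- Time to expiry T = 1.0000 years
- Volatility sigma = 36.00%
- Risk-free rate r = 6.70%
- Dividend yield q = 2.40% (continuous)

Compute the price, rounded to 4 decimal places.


d1 = (ln(S/K) + (r - q + 0.5*sigma^2) * T) / (sigma * sqrt(T)) = 0.21308170
d2 = d1 - sigma * sqrt(T) = -0.14691830
exp(-rT) = 0.93519520; exp(-qT) = 0.97628571
C = S_0 * exp(-qT) * N(d1) - K * exp(-rT) * N(d2)
N(d1) = 0.58436838; N(d2) = 0.44159825
C = 0.9500 * 0.97628571 * 0.58436838 - 0.9800 * 0.93519520 * 0.44159825 = 0.1373

Answer: Price = 0.1373


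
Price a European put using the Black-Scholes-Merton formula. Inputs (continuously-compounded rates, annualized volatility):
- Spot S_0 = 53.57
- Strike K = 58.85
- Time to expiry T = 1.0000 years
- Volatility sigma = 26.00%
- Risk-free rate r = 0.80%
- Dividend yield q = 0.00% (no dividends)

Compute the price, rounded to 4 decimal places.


d1 = (ln(S/K) + (r - q + 0.5*sigma^2) * T) / (sigma * sqrt(T)) = -0.20077932
d2 = d1 - sigma * sqrt(T) = -0.46077932
exp(-rT) = 0.99203191; exp(-qT) = 1.00000000
P = K * exp(-rT) * N(-d2) - S_0 * exp(-qT) * N(-d1)
N(-d1) = 0.57956443; N(-d2) = 0.67752153
P = 58.8500 * 0.99203191 * 0.67752153 - 53.5700 * 1.00000000 * 0.57956443 = 8.5072

Answer: Price = 8.5072


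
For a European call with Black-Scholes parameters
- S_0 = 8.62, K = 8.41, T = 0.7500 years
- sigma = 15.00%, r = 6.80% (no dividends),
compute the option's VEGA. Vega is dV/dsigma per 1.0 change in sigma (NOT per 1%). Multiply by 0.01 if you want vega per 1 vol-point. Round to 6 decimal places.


d1 = 0.6474106520; d2 = 0.5175068414
phi(d1) = 0.3235153199; exp(-qT) = 1.0000000000; exp(-rT) = 0.9502786705
Vega = S * exp(-qT) * phi(d1) * sqrt(T) = 8.6200 * 1.0000000000 * 0.3235153199 * 0.8660254038 = 2.415087

Answer: Vega = 2.415087


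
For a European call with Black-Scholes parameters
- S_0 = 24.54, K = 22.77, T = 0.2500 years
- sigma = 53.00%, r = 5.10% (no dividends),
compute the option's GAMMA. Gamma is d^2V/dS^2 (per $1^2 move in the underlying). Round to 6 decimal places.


Answer: Gamma = 0.055109

Derivation:
d1 = 0.4631058838; d2 = 0.1981058838
phi(d1) = 0.3583761797; exp(-qT) = 1.0000000000; exp(-rT) = 0.9873309369
Gamma = exp(-qT) * phi(d1) / (S * sigma * sqrt(T)) = 1.0000000000 * 0.3583761797 / (24.5400 * 0.5300 * 0.5000000000) = 0.055109


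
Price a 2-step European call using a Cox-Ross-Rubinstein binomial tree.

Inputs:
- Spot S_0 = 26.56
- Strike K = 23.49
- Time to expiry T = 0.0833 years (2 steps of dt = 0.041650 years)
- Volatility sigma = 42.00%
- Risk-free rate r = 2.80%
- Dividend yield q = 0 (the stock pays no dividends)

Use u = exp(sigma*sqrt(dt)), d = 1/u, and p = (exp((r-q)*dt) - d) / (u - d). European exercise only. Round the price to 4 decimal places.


dt = T/N = 0.041650
u = exp(sigma*sqrt(dt)) = 1.089496; d = 1/u = 0.917856
p = (exp((r-q)*dt) - d) / (u - d) = 0.485383
Discount per step: exp(-r*dt) = 0.998834
Stock lattice S(k, i) with i counting down-moves:
  k=0: S(0,0) = 26.5600
  k=1: S(1,0) = 28.9370; S(1,1) = 24.3782
  k=2: S(2,0) = 31.5267; S(2,1) = 26.5600; S(2,2) = 22.3757
Terminal payoffs V(N, i) = max(S_T - K, 0):
  V(2,0) = 8.036747; V(2,1) = 3.070000; V(2,2) = 0.000000
Backward induction: V(k, i) = exp(-r*dt) * [p * V(k+1, i) + (1-p) * V(k+1, i+1)].
  V(1,0) = exp(-r*dt) * [p*8.036747 + (1-p)*3.070000] = 5.474386
  V(1,1) = exp(-r*dt) * [p*3.070000 + (1-p)*0.000000] = 1.488388
  V(0,0) = exp(-r*dt) * [p*5.474386 + (1-p)*1.488388] = 3.419133

Answer: Price = V(0,0) = 3.4191


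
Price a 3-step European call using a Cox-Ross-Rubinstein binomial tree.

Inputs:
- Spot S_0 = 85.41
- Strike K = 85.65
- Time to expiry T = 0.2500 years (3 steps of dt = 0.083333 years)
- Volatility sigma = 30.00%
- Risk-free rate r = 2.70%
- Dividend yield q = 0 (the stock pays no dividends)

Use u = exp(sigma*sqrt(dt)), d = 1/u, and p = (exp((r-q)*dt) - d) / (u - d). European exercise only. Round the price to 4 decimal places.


Answer: Price = V(0,0) = 5.6969

Derivation:
dt = T/N = 0.083333
u = exp(sigma*sqrt(dt)) = 1.090463; d = 1/u = 0.917042
p = (exp((r-q)*dt) - d) / (u - d) = 0.491352
Discount per step: exp(-r*dt) = 0.997753
Stock lattice S(k, i) with i counting down-moves:
  k=0: S(0,0) = 85.4100
  k=1: S(1,0) = 93.1365; S(1,1) = 78.3245
  k=2: S(2,0) = 101.5619; S(2,1) = 85.4100; S(2,2) = 71.8268
  k=3: S(3,0) = 110.7495; S(3,1) = 93.1365; S(3,2) = 78.3245; S(3,3) = 65.8682
Terminal payoffs V(N, i) = max(S_T - K, 0):
  V(3,0) = 25.099491; V(3,1) = 7.486460; V(3,2) = 0.000000; V(3,3) = 0.000000
Backward induction: V(k, i) = exp(-r*dt) * [p * V(k+1, i) + (1-p) * V(k+1, i+1)].
  V(2,0) = exp(-r*dt) * [p*25.099491 + (1-p)*7.486460] = 16.104376
  V(2,1) = exp(-r*dt) * [p*7.486460 + (1-p)*0.000000] = 3.670217
  V(2,2) = exp(-r*dt) * [p*0.000000 + (1-p)*0.000000] = 0.000000
  V(1,0) = exp(-r*dt) * [p*16.104376 + (1-p)*3.670217] = 9.757782
  V(1,1) = exp(-r*dt) * [p*3.670217 + (1-p)*0.000000] = 1.799314
  V(0,0) = exp(-r*dt) * [p*9.757782 + (1-p)*1.799314] = 5.696888


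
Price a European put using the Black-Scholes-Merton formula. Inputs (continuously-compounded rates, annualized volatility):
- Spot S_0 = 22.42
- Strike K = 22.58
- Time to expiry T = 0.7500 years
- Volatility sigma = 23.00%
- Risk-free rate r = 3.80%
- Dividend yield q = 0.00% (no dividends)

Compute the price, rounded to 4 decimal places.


d1 = (ln(S/K) + (r - q + 0.5*sigma^2) * T) / (sigma * sqrt(T)) = 0.20697434
d2 = d1 - sigma * sqrt(T) = 0.00778850
exp(-rT) = 0.97190229; exp(-qT) = 1.00000000
P = K * exp(-rT) * N(-d2) - S_0 * exp(-qT) * N(-d1)
N(-d1) = 0.41801495; N(-d2) = 0.49689287
P = 22.5800 * 0.97190229 * 0.49689287 - 22.4200 * 1.00000000 * 0.41801495 = 1.5327

Answer: Price = 1.5327


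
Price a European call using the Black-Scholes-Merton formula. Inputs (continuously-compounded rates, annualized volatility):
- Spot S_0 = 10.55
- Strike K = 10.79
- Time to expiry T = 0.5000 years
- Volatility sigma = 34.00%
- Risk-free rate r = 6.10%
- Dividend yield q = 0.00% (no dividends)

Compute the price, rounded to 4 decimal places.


Answer: Price = 1.0480

Derivation:
d1 = (ln(S/K) + (r - q + 0.5*sigma^2) * T) / (sigma * sqrt(T)) = 0.15350906
d2 = d1 - sigma * sqrt(T) = -0.08690725
exp(-rT) = 0.96996043; exp(-qT) = 1.00000000
C = S_0 * exp(-qT) * N(d1) - K * exp(-rT) * N(d2)
N(d1) = 0.56100158; N(d2) = 0.46537262
C = 10.5500 * 1.00000000 * 0.56100158 - 10.7900 * 0.96996043 * 0.46537262 = 1.0480


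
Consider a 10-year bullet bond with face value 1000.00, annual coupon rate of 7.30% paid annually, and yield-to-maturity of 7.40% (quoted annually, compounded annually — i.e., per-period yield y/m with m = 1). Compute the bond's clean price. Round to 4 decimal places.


Answer: Price = 993.1045

Derivation:
Coupon per period c = face * coupon_rate / m = 73.000000
Periods per year m = 1; per-period yield y/m = 0.074000
Number of cashflows N = 10
Cashflows (t years, CF_t, discount factor 1/(1+y/m)^(m*t), PV):
  t = 1.0000: CF_t = 73.000000, DF = 0.931099, PV = 67.970205
  t = 2.0000: CF_t = 73.000000, DF = 0.866945, PV = 63.286969
  t = 3.0000: CF_t = 73.000000, DF = 0.807211, PV = 58.926414
  t = 4.0000: CF_t = 73.000000, DF = 0.751593, PV = 54.866308
  t = 5.0000: CF_t = 73.000000, DF = 0.699808, PV = 51.085948
  t = 6.0000: CF_t = 73.000000, DF = 0.651590, PV = 47.566059
  t = 7.0000: CF_t = 73.000000, DF = 0.606694, PV = 44.288696
  t = 8.0000: CF_t = 73.000000, DF = 0.564892, PV = 41.237147
  t = 9.0000: CF_t = 73.000000, DF = 0.525971, PV = 38.395854
  t = 10.0000: CF_t = 1073.000000, DF = 0.489731, PV = 525.480868
Price P = sum_t PV_t = 993.104467


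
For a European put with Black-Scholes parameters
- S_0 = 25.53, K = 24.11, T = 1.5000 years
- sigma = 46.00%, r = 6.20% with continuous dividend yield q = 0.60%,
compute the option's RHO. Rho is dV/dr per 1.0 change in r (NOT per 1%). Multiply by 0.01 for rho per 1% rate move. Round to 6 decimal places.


d1 = 0.5323691525; d2 = -0.0310134883
phi(d1) = 0.3462317292; exp(-qT) = 0.9910403788; exp(-rT) = 0.9111935003
N(-d2) = 0.5123706086
Rho = -K*T*exp(-rT)*N(-d2) = -24.1100 * 1.5000 * 0.9111935003 * 0.5123706086 = -16.884309

Answer: Rho = -16.884309


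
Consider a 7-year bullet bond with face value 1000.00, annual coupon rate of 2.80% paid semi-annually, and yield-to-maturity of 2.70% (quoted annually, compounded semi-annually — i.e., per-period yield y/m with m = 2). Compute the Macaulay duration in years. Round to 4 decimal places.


Answer: Macaulay duration = 6.4075 years

Derivation:
Coupon per period c = face * coupon_rate / m = 14.000000
Periods per year m = 2; per-period yield y/m = 0.013500
Number of cashflows N = 14
Cashflows (t years, CF_t, discount factor 1/(1+y/m)^(m*t), PV):
  t = 0.5000: CF_t = 14.000000, DF = 0.986680, PV = 13.813518
  t = 1.0000: CF_t = 14.000000, DF = 0.973537, PV = 13.629519
  t = 1.5000: CF_t = 14.000000, DF = 0.960569, PV = 13.447971
  t = 2.0000: CF_t = 14.000000, DF = 0.947774, PV = 13.268842
  t = 2.5000: CF_t = 14.000000, DF = 0.935150, PV = 13.092099
  t = 3.0000: CF_t = 14.000000, DF = 0.922694, PV = 12.917710
  t = 3.5000: CF_t = 14.000000, DF = 0.910403, PV = 12.745643
  t = 4.0000: CF_t = 14.000000, DF = 0.898276, PV = 12.575869
  t = 4.5000: CF_t = 14.000000, DF = 0.886311, PV = 12.408356
  t = 5.0000: CF_t = 14.000000, DF = 0.874505, PV = 12.243075
  t = 5.5000: CF_t = 14.000000, DF = 0.862857, PV = 12.079995
  t = 6.0000: CF_t = 14.000000, DF = 0.851363, PV = 11.919087
  t = 6.5000: CF_t = 14.000000, DF = 0.840023, PV = 11.760323
  t = 7.0000: CF_t = 1014.000000, DF = 0.828834, PV = 840.437481
Price P = sum_t PV_t = 1006.339489
Macaulay numerator sum_t t * PV_t:
  t * PV_t at t = 0.5000: 6.906759
  t * PV_t at t = 1.0000: 13.629519
  t * PV_t at t = 1.5000: 20.171957
  t * PV_t at t = 2.0000: 26.537684
  t * PV_t at t = 2.5000: 32.730247
  t * PV_t at t = 3.0000: 38.753129
  t * PV_t at t = 3.5000: 44.609752
  t * PV_t at t = 4.0000: 50.303477
  t * PV_t at t = 4.5000: 55.837604
  t * PV_t at t = 5.0000: 61.215374
  t * PV_t at t = 5.5000: 66.439972
  t * PV_t at t = 6.0000: 71.514524
  t * PV_t at t = 6.5000: 76.442099
  t * PV_t at t = 7.0000: 5883.062370
Macaulay duration D = (sum_t t * PV_t) / P = 6448.154465 / 1006.339489 = 6.407534


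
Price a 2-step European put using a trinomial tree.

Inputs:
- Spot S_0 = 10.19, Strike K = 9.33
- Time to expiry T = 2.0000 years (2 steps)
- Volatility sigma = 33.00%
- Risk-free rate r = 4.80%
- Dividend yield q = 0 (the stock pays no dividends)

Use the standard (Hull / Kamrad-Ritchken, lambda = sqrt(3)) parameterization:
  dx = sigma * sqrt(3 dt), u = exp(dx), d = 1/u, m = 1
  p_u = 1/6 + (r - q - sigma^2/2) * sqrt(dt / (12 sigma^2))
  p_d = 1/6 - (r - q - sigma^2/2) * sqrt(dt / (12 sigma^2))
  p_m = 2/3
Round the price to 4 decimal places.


Answer: Price = V(0,0) = 0.9105

Derivation:
dt = T/N = 1.000000; dx = sigma*sqrt(3*dt) = 0.571577
u = exp(dx) = 1.771057; d = 1/u = 0.564634
p_u = 0.161024, p_m = 0.666667, p_d = 0.172309
Discount per step: exp(-r*dt) = 0.953134
Stock lattice S(k, j) with j the centered position index:
  k=0: S(0,+0) = 10.1900
  k=1: S(1,-1) = 5.7536; S(1,+0) = 10.1900; S(1,+1) = 18.0471
  k=2: S(2,-2) = 3.2487; S(2,-1) = 5.7536; S(2,+0) = 10.1900; S(2,+1) = 18.0471; S(2,+2) = 31.9624
Terminal payoffs V(N, j) = max(K - S_T, 0):
  V(2,-2) = 6.081305; V(2,-1) = 3.576375; V(2,+0) = 0.000000; V(2,+1) = 0.000000; V(2,+2) = 0.000000
Backward induction: V(k, j) = exp(-r*dt) * [p_u * V(k+1, j+1) + p_m * V(k+1, j) + p_d * V(k+1, j-1)]
  V(1,-1) = exp(-r*dt) * [p_u*0.000000 + p_m*3.576375 + p_d*6.081305] = 3.271263
  V(1,+0) = exp(-r*dt) * [p_u*0.000000 + p_m*0.000000 + p_d*3.576375] = 0.587361
  V(1,+1) = exp(-r*dt) * [p_u*0.000000 + p_m*0.000000 + p_d*0.000000] = 0.000000
  V(0,+0) = exp(-r*dt) * [p_u*0.000000 + p_m*0.587361 + p_d*3.271263] = 0.910473


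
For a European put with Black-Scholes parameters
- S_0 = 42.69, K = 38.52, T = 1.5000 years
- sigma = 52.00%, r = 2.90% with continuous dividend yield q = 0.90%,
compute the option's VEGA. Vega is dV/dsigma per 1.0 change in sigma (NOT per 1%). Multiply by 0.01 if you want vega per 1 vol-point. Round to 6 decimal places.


Answer: Vega = 17.911249

Derivation:
d1 = 0.5269340982; d2 = -0.1099332349
phi(d1) = 0.3472298574; exp(-qT) = 0.9865907163; exp(-rT) = 0.9574325541
Vega = S * exp(-qT) * phi(d1) * sqrt(T) = 42.6900 * 0.9865907163 * 0.3472298574 * 1.2247448714 = 17.911249


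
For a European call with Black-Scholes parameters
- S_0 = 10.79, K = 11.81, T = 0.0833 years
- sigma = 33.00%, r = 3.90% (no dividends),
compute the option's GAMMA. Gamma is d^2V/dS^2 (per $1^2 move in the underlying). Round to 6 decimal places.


Answer: Gamma = 0.266661

Derivation:
d1 = -0.8666445268; d2 = -0.9618882667
phi(d1) = 0.2740417256; exp(-qT) = 1.0000000000; exp(-rT) = 0.9967565713
Gamma = exp(-qT) * phi(d1) / (S * sigma * sqrt(T)) = 1.0000000000 * 0.2740417256 / (10.7900 * 0.3300 * 0.2886173938) = 0.266661
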